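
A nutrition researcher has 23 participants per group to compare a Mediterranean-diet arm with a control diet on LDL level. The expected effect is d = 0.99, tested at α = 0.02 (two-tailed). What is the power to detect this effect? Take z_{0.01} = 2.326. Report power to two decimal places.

power ≈ 0.85

For two equal groups, power = Φ(d·√(n/2) − z_{α/2}).
d·√(n/2) = 0.99 × √(23/2) = 0.99 × 3.391 = 3.357.
z_β = 3.357 − 2.326 = 1.031.
Power = Φ(1.031) = 0.849.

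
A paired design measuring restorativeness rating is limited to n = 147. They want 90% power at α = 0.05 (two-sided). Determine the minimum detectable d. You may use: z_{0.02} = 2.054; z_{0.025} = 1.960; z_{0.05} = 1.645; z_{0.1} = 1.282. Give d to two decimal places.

d_min ≈ 0.27

For a single sample (or paired design) of n = 147: d_min = (z_{α/2} + z_β)/√n.
z-sum = 1.960 + 1.282 = 3.242.
d_min = 3.242 / √147 = 3.242 / 12.124 = 0.267.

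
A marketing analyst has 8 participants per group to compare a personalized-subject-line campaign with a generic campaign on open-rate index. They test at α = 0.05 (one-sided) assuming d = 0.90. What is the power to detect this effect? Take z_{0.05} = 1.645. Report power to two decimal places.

For two equal groups, power = Φ(d·√(n/2) − z_{α}).
d·√(n/2) = 0.90 × √(8/2) = 0.90 × 2.000 = 1.800.
z_β = 1.800 − 1.645 = 0.155.
Power = Φ(0.155) = 0.562.

power ≈ 0.56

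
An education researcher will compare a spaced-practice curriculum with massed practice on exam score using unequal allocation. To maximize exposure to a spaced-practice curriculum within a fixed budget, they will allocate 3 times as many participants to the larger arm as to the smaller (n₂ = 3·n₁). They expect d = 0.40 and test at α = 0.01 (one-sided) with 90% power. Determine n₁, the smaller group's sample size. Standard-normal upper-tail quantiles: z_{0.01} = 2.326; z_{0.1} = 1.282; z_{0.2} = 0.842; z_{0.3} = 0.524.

With allocation ratio k = n₂/n₁ = 3, Var(x̄₁−x̄₂) = σ²(1/n₁ + 1/(k·n₁)) = σ²·(k+1)/(k·n₁).
So n₁ = (1 + 1/k)·((z_{α} + z_β)/d)² = 1.333 × (3.608/0.40)².
n₁ = 1.333 × 81.36 = 108.5.
Round up: n₁ = 109, giving n₂ = 3 × 109 = 327.

n₁ = 109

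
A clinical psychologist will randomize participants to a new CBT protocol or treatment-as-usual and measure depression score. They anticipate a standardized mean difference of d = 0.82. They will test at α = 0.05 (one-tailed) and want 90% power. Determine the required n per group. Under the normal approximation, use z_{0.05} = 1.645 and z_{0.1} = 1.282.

For two independent groups with equal n: n = 2·((z_{α} + z_β) / d)².
z_{α} + z_β = 1.645 + 1.282 = 2.927.
n = 2 × (2.927 / 0.82)² = 2 × 3.570² = 2 × 12.74 = 25.5.
Round up to the next whole participant.

n = 26 per group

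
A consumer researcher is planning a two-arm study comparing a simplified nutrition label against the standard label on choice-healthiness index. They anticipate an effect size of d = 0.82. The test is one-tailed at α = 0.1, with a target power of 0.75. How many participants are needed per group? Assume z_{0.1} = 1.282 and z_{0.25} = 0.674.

n = 12 per group

For two independent groups with equal n: n = 2·((z_{α} + z_β) / d)².
z_{α} + z_β = 1.282 + 0.674 = 1.956.
n = 2 × (1.956 / 0.82)² = 2 × 2.385² = 2 × 5.69 = 11.4.
Round up to the next whole participant.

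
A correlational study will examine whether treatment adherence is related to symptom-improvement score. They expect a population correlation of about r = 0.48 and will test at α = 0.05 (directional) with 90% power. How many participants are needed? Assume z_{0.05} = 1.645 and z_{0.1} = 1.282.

Fisher's z: C = ½·ln((1+r)/(1−r)) = ½·ln(2.8462) = 0.5230.
n = ((z_{α} + z_β)/C)² + 3.
(1.645 + 1.282) / 0.5230 = 2.927 / 0.5230 = 5.597.
n = 5.597² + 3 = 31.32 + 3 = 34.3.
Round up.

n = 35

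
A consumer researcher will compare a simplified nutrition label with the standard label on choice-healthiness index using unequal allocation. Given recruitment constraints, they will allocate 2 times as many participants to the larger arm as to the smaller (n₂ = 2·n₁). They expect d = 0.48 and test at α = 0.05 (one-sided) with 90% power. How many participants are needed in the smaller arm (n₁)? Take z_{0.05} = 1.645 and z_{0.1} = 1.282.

n₁ = 56

With allocation ratio k = n₂/n₁ = 2, Var(x̄₁−x̄₂) = σ²(1/n₁ + 1/(k·n₁)) = σ²·(k+1)/(k·n₁).
So n₁ = (1 + 1/k)·((z_{α} + z_β)/d)² = 1.500 × (2.927/0.48)².
n₁ = 1.500 × 37.18 = 55.8.
Round up: n₁ = 56, giving n₂ = 2 × 56 = 112.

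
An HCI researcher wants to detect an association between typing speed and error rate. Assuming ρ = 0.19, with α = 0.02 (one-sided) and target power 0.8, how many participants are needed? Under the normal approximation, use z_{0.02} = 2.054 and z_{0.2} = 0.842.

Fisher's z: C = ½·ln((1+r)/(1−r)) = ½·ln(1.4691) = 0.1923.
n = ((z_{α} + z_β)/C)² + 3.
(2.054 + 0.842) / 0.1923 = 2.896 / 0.1923 = 15.060.
n = 15.060² + 3 = 226.80 + 3 = 229.8.
Round up.

n = 230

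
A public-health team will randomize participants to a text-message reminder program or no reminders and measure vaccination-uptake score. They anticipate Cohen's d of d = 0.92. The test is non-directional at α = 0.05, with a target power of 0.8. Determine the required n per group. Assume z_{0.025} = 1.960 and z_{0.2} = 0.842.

For two independent groups with equal n: n = 2·((z_{α/2} + z_β) / d)².
z_{α/2} + z_β = 1.960 + 0.842 = 2.802.
n = 2 × (2.802 / 0.92)² = 2 × 3.046² = 2 × 9.28 = 18.6.
Round up to the next whole participant.

n = 19 per group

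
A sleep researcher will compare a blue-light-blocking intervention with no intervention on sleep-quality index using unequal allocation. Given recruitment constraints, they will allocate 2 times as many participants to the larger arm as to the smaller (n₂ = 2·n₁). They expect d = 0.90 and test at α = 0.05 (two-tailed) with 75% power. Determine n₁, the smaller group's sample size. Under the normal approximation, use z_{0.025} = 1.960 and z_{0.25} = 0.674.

With allocation ratio k = n₂/n₁ = 2, Var(x̄₁−x̄₂) = σ²(1/n₁ + 1/(k·n₁)) = σ²·(k+1)/(k·n₁).
So n₁ = (1 + 1/k)·((z_{α/2} + z_β)/d)² = 1.500 × (2.634/0.90)².
n₁ = 1.500 × 8.57 = 12.8.
Round up: n₁ = 13, giving n₂ = 2 × 13 = 26.

n₁ = 13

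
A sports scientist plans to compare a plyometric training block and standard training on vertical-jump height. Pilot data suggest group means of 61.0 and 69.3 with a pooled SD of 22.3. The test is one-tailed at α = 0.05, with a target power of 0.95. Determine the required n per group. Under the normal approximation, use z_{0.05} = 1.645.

n = 157 per group

Cohen's d = |M₁ − M₂| / SD_pooled = |61.0 − 69.3| / 22.3 = 8.3 / 22.3 = 0.372.
For two independent groups with equal n: n = 2·((z_{α} + z_β) / d)².
z_{α} + z_β = 1.645 + 1.645 = 3.290.
n = 2 × (3.290 / 0.372)² = 2 × 8.844² = 2 × 78.22 = 156.4.
Round up to the next whole participant.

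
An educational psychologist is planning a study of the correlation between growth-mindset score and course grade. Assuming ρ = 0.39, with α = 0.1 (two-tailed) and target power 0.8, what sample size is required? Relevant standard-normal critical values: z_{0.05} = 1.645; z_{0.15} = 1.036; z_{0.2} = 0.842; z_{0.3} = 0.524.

Fisher's z: C = ½·ln((1+r)/(1−r)) = ½·ln(2.2787) = 0.4118.
n = ((z_{α/2} + z_β)/C)² + 3.
(1.645 + 0.842) / 0.4118 = 2.487 / 0.4118 = 6.039.
n = 6.039² + 3 = 36.47 + 3 = 39.5.
Round up.

n = 40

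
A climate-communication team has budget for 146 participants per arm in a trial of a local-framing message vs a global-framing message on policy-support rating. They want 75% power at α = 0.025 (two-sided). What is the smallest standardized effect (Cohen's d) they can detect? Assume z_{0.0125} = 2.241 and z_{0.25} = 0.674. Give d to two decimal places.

d_min ≈ 0.34

For two independent groups of n = 146 each: d_min = (z_{α/2} + z_β)·√(2/n).
z-sum = 2.241 + 0.674 = 2.915.
d_min = 2.915 × √(2/146) = 2.915 × 0.1170 = 0.341.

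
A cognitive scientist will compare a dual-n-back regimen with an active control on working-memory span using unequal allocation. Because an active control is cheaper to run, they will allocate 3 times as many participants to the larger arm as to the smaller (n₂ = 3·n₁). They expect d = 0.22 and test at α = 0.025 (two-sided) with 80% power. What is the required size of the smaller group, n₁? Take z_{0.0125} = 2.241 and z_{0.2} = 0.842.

With allocation ratio k = n₂/n₁ = 3, Var(x̄₁−x̄₂) = σ²(1/n₁ + 1/(k·n₁)) = σ²·(k+1)/(k·n₁).
So n₁ = (1 + 1/k)·((z_{α/2} + z_β)/d)² = 1.333 × (3.083/0.22)².
n₁ = 1.333 × 196.38 = 261.8.
Round up: n₁ = 262, giving n₂ = 3 × 262 = 786.

n₁ = 262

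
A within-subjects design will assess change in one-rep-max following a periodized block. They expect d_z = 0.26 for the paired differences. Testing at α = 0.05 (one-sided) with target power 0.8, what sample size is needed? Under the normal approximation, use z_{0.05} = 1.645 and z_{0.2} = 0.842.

n = 92 pairs

For a paired (one-sample on differences) test: n = ((z_{α} + z_β) / d)².
z_{α} + z_β = 1.645 + 0.842 = 2.487.
n = (2.487 / 0.26)² = 9.565² = 91.50.
Round up.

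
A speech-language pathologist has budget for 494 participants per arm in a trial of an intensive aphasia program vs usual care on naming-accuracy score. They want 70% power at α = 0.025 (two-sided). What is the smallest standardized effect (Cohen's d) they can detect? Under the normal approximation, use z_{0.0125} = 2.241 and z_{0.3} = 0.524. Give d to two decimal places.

For two independent groups of n = 494 each: d_min = (z_{α/2} + z_β)·√(2/n).
z-sum = 2.241 + 0.524 = 2.765.
d_min = 2.765 × √(2/494) = 2.765 × 0.0636 = 0.176.

d_min ≈ 0.18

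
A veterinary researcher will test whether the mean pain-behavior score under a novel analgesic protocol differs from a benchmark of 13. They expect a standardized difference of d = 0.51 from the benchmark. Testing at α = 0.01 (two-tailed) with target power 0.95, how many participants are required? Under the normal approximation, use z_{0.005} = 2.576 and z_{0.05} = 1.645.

n = 69

For a one-sample test: n = ((z_{α/2} + z_β) / d)².
z_{α/2} + z_β = 2.576 + 1.645 = 4.221.
n = (4.221 / 0.51)² = 8.276² = 68.50.
Round up.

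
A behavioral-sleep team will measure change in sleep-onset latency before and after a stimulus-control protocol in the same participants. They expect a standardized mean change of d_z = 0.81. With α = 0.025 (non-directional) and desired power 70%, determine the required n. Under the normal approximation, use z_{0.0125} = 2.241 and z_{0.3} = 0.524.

n = 12 pairs

For a paired (one-sample on differences) test: n = ((z_{α/2} + z_β) / d)².
z_{α/2} + z_β = 2.241 + 0.524 = 2.765.
n = (2.765 / 0.81)² = 3.414² = 11.65.
Round up.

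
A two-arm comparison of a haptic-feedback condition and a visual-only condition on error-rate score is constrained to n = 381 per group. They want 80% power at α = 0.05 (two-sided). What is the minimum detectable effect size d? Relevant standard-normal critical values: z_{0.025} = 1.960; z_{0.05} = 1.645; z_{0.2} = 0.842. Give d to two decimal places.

For two independent groups of n = 381 each: d_min = (z_{α/2} + z_β)·√(2/n).
z-sum = 1.960 + 0.842 = 2.802.
d_min = 2.802 × √(2/381) = 2.802 × 0.0725 = 0.203.

d_min ≈ 0.20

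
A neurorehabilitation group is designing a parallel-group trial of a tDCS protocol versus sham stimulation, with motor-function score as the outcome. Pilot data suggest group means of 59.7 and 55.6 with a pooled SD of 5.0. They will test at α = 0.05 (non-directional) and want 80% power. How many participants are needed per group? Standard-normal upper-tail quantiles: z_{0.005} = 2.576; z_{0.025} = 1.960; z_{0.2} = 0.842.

Cohen's d = |M₁ − M₂| / SD_pooled = |59.7 − 55.6| / 5.0 = 4.1 / 5.0 = 0.820.
For two independent groups with equal n: n = 2·((z_{α/2} + z_β) / d)².
z_{α/2} + z_β = 1.960 + 0.842 = 2.802.
n = 2 × (2.802 / 0.820)² = 2 × 3.417² = 2 × 11.68 = 23.4.
Round up to the next whole participant.

n = 24 per group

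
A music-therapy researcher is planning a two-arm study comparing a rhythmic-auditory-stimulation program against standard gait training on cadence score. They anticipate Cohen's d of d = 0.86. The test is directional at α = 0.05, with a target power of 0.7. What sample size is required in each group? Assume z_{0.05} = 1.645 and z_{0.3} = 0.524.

n = 13 per group

For two independent groups with equal n: n = 2·((z_{α} + z_β) / d)².
z_{α} + z_β = 1.645 + 0.524 = 2.169.
n = 2 × (2.169 / 0.86)² = 2 × 2.522² = 2 × 6.36 = 12.7.
Round up to the next whole participant.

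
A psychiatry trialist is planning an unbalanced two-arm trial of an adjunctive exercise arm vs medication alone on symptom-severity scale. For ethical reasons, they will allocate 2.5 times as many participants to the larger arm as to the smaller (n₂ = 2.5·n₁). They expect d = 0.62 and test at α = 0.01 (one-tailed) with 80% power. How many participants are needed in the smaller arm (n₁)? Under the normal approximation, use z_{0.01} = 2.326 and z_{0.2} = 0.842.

With allocation ratio k = n₂/n₁ = 2.5, Var(x̄₁−x̄₂) = σ²(1/n₁ + 1/(k·n₁)) = σ²·(k+1)/(k·n₁).
So n₁ = (1 + 1/k)·((z_{α} + z_β)/d)² = 1.400 × (3.168/0.62)².
n₁ = 1.400 × 26.11 = 36.6.
Round up: n₁ = 37, giving n₂ = ⌈2.5 × 37⌉ = ⌈92.5⌉ = 93.

n₁ = 37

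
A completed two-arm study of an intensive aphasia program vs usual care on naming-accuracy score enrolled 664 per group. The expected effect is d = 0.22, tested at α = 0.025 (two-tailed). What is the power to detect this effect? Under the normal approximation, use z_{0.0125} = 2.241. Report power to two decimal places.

For two equal groups, power = Φ(d·√(n/2) − z_{α/2}).
d·√(n/2) = 0.22 × √(664/2) = 0.22 × 18.221 = 4.009.
z_β = 4.009 − 2.241 = 1.768.
Power = Φ(1.768) = 0.961.

power ≈ 0.96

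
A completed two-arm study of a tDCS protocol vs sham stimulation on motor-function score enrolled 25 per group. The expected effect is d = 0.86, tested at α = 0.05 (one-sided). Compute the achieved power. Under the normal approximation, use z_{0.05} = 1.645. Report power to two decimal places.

power ≈ 0.92

For two equal groups, power = Φ(d·√(n/2) − z_{α}).
d·√(n/2) = 0.86 × √(25/2) = 0.86 × 3.536 = 3.041.
z_β = 3.041 − 1.645 = 1.396.
Power = Φ(1.396) = 0.919.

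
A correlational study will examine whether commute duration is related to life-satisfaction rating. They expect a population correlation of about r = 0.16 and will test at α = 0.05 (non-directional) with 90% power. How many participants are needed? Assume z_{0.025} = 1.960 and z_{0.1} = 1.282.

n = 407

Fisher's z: C = ½·ln((1+r)/(1−r)) = ½·ln(1.3810) = 0.1614.
n = ((z_{α/2} + z_β)/C)² + 3.
(1.960 + 1.282) / 0.1614 = 3.242 / 0.1614 = 20.087.
n = 20.087² + 3 = 403.48 + 3 = 406.5.
Round up.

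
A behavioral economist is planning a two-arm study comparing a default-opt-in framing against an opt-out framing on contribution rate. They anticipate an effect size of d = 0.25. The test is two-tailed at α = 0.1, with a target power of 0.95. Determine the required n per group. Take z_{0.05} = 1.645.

n = 347 per group

For two independent groups with equal n: n = 2·((z_{α/2} + z_β) / d)².
z_{α/2} + z_β = 1.645 + 1.645 = 3.290.
n = 2 × (3.290 / 0.25)² = 2 × 13.160² = 2 × 173.19 = 346.4.
Round up to the next whole participant.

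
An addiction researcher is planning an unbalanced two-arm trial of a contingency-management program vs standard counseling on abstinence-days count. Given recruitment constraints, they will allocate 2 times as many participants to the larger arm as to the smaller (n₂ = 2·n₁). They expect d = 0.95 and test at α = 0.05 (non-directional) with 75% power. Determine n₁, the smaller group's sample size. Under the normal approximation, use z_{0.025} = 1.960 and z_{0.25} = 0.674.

With allocation ratio k = n₂/n₁ = 2, Var(x̄₁−x̄₂) = σ²(1/n₁ + 1/(k·n₁)) = σ²·(k+1)/(k·n₁).
So n₁ = (1 + 1/k)·((z_{α/2} + z_β)/d)² = 1.500 × (2.634/0.95)².
n₁ = 1.500 × 7.69 = 11.5.
Round up: n₁ = 12, giving n₂ = 2 × 12 = 24.

n₁ = 12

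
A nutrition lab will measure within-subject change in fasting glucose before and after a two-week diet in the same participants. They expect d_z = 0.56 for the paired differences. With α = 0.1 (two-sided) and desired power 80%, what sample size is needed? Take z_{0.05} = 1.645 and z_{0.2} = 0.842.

n = 20 pairs

For a paired (one-sample on differences) test: n = ((z_{α/2} + z_β) / d)².
z_{α/2} + z_β = 1.645 + 0.842 = 2.487.
n = (2.487 / 0.56)² = 4.441² = 19.72.
Round up.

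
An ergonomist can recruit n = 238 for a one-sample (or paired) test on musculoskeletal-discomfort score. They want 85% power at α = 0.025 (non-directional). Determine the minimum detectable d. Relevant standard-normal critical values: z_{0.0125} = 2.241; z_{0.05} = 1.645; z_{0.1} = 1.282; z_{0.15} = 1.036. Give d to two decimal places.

For a single sample (or paired design) of n = 238: d_min = (z_{α/2} + z_β)/√n.
z-sum = 2.241 + 1.036 = 3.277.
d_min = 3.277 / √238 = 3.277 / 15.427 = 0.212.

d_min ≈ 0.21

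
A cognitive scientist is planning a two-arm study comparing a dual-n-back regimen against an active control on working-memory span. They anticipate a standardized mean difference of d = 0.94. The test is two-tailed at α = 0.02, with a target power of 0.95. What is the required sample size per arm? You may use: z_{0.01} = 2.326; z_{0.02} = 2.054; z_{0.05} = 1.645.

For two independent groups with equal n: n = 2·((z_{α/2} + z_β) / d)².
z_{α/2} + z_β = 2.326 + 1.645 = 3.971.
n = 2 × (3.971 / 0.94)² = 2 × 4.224² = 2 × 17.85 = 35.7.
Round up to the next whole participant.

n = 36 per group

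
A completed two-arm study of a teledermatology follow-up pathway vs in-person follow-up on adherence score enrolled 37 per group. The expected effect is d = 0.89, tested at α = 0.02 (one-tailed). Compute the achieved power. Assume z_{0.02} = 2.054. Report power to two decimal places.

power ≈ 0.96

For two equal groups, power = Φ(d·√(n/2) − z_{α}).
d·√(n/2) = 0.89 × √(37/2) = 0.89 × 4.301 = 3.828.
z_β = 3.828 − 2.054 = 1.774.
Power = Φ(1.774) = 0.962.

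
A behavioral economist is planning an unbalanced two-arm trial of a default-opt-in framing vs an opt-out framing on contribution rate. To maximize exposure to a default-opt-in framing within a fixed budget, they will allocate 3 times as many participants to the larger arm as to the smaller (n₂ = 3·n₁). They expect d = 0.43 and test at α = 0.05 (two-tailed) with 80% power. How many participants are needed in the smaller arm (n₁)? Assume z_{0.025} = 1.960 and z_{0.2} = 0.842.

With allocation ratio k = n₂/n₁ = 3, Var(x̄₁−x̄₂) = σ²(1/n₁ + 1/(k·n₁)) = σ²·(k+1)/(k·n₁).
So n₁ = (1 + 1/k)·((z_{α/2} + z_β)/d)² = 1.333 × (2.802/0.43)².
n₁ = 1.333 × 42.46 = 56.6.
Round up: n₁ = 57, giving n₂ = 3 × 57 = 171.

n₁ = 57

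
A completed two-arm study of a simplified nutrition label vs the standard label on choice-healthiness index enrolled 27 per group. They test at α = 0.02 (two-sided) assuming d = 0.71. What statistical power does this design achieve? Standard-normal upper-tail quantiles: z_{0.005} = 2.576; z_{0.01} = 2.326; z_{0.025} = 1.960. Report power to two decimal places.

power ≈ 0.61

For two equal groups, power = Φ(d·√(n/2) − z_{α/2}).
d·√(n/2) = 0.71 × √(27/2) = 0.71 × 3.674 = 2.609.
z_β = 2.609 − 2.326 = 0.283.
Power = Φ(0.283) = 0.611.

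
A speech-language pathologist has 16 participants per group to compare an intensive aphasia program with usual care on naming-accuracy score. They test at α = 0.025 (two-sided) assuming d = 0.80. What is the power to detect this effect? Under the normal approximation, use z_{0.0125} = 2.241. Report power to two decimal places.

power ≈ 0.51

For two equal groups, power = Φ(d·√(n/2) − z_{α/2}).
d·√(n/2) = 0.80 × √(16/2) = 0.80 × 2.828 = 2.263.
z_β = 2.263 − 2.241 = 0.022.
Power = Φ(0.022) = 0.509.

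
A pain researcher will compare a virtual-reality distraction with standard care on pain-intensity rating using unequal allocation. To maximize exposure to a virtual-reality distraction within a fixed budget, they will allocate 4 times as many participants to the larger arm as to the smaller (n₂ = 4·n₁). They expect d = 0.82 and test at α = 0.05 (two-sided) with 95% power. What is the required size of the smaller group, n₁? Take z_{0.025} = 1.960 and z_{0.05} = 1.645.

n₁ = 25

With allocation ratio k = n₂/n₁ = 4, Var(x̄₁−x̄₂) = σ²(1/n₁ + 1/(k·n₁)) = σ²·(k+1)/(k·n₁).
So n₁ = (1 + 1/k)·((z_{α/2} + z_β)/d)² = 1.250 × (3.605/0.82)².
n₁ = 1.250 × 19.33 = 24.2.
Round up: n₁ = 25, giving n₂ = 4 × 25 = 100.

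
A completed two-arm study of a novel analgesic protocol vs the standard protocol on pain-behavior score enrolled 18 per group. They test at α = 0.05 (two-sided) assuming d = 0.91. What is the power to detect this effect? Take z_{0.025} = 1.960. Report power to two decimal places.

For two equal groups, power = Φ(d·√(n/2) − z_{α/2}).
d·√(n/2) = 0.91 × √(18/2) = 0.91 × 3.000 = 2.730.
z_β = 2.730 − 1.960 = 0.770.
Power = Φ(0.770) = 0.779.

power ≈ 0.78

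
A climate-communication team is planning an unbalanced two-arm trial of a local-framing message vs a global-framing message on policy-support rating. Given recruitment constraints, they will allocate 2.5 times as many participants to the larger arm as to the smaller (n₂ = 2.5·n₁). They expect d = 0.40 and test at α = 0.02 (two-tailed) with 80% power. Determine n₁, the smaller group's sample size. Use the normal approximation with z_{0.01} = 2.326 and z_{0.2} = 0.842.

With allocation ratio k = n₂/n₁ = 2.5, Var(x̄₁−x̄₂) = σ²(1/n₁ + 1/(k·n₁)) = σ²·(k+1)/(k·n₁).
So n₁ = (1 + 1/k)·((z_{α/2} + z_β)/d)² = 1.400 × (3.168/0.40)².
n₁ = 1.400 × 62.73 = 87.8.
Round up: n₁ = 88, giving n₂ = 2.5 × 88 = 220.

n₁ = 88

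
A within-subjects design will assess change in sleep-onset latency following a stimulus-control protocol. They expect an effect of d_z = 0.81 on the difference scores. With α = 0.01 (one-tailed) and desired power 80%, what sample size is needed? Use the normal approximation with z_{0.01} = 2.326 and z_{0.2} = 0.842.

n = 16 pairs

For a paired (one-sample on differences) test: n = ((z_{α} + z_β) / d)².
z_{α} + z_β = 2.326 + 0.842 = 3.168.
n = (3.168 / 0.81)² = 3.911² = 15.30.
Round up.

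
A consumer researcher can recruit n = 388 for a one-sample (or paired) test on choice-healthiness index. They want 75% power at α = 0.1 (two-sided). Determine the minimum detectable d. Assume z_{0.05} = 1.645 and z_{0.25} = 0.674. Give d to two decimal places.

d_min ≈ 0.12

For a single sample (or paired design) of n = 388: d_min = (z_{α/2} + z_β)/√n.
z-sum = 1.645 + 0.674 = 2.319.
d_min = 2.319 / √388 = 2.319 / 19.698 = 0.118.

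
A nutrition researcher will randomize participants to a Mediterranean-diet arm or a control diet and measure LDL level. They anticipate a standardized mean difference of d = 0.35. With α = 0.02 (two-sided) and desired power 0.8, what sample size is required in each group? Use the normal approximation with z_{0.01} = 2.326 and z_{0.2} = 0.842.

For two independent groups with equal n: n = 2·((z_{α/2} + z_β) / d)².
z_{α/2} + z_β = 2.326 + 0.842 = 3.168.
n = 2 × (3.168 / 0.35)² = 2 × 9.051² = 2 × 81.93 = 163.9.
Round up to the next whole participant.

n = 164 per group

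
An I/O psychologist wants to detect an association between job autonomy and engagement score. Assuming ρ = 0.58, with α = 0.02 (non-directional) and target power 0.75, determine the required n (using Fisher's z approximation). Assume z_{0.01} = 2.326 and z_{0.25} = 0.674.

Fisher's z: C = ½·ln((1+r)/(1−r)) = ½·ln(3.7619) = 0.6625.
n = ((z_{α/2} + z_β)/C)² + 3.
(2.326 + 0.674) / 0.6625 = 3.000 / 0.6625 = 4.528.
n = 4.528² + 3 = 20.51 + 3 = 23.5.
Round up.

n = 24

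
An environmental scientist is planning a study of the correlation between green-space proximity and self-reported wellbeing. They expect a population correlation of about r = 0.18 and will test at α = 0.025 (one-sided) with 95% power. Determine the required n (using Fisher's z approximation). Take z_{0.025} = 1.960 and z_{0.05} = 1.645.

n = 396

Fisher's z: C = ½·ln((1+r)/(1−r)) = ½·ln(1.4390) = 0.1820.
n = ((z_{α} + z_β)/C)² + 3.
(1.960 + 1.645) / 0.1820 = 3.605 / 0.1820 = 19.808.
n = 19.808² + 3 = 392.34 + 3 = 395.3.
Round up.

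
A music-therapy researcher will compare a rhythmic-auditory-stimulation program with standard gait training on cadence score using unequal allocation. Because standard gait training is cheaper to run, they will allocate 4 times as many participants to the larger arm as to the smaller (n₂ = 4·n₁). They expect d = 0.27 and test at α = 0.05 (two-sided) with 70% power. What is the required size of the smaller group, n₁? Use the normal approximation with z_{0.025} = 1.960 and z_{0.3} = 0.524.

With allocation ratio k = n₂/n₁ = 4, Var(x̄₁−x̄₂) = σ²(1/n₁ + 1/(k·n₁)) = σ²·(k+1)/(k·n₁).
So n₁ = (1 + 1/k)·((z_{α/2} + z_β)/d)² = 1.250 × (2.484/0.27)².
n₁ = 1.250 × 84.64 = 105.8.
Round up: n₁ = 106, giving n₂ = 4 × 106 = 424.

n₁ = 106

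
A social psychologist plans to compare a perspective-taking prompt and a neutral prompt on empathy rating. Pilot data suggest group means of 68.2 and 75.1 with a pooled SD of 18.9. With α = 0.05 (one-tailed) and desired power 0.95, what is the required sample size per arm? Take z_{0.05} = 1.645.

Cohen's d = |M₁ − M₂| / SD_pooled = |68.2 − 75.1| / 18.9 = 6.9 / 18.9 = 0.365.
For two independent groups with equal n: n = 2·((z_{α} + z_β) / d)².
z_{α} + z_β = 1.645 + 1.645 = 3.290.
n = 2 × (3.290 / 0.365)² = 2 × 9.014² = 2 × 81.25 = 162.5.
Round up to the next whole participant.

n = 163 per group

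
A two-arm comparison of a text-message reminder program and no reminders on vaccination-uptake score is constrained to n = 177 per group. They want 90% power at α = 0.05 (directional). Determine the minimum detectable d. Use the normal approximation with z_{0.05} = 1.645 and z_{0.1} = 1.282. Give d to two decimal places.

For two independent groups of n = 177 each: d_min = (z_{α} + z_β)·√(2/n).
z-sum = 1.645 + 1.282 = 2.927.
d_min = 2.927 × √(2/177) = 2.927 × 0.1063 = 0.311.

d_min ≈ 0.31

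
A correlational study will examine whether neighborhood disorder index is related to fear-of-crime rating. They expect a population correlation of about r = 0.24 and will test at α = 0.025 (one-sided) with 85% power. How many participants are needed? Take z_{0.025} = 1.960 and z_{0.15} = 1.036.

Fisher's z: C = ½·ln((1+r)/(1−r)) = ½·ln(1.6316) = 0.2448.
n = ((z_{α} + z_β)/C)² + 3.
(1.960 + 1.036) / 0.2448 = 2.996 / 0.2448 = 12.239.
n = 12.239² + 3 = 149.78 + 3 = 152.8.
Round up.

n = 153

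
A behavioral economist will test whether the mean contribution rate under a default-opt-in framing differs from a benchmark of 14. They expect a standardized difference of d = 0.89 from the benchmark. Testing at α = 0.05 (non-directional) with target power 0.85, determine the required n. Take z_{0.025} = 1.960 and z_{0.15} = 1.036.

For a one-sample test: n = ((z_{α/2} + z_β) / d)².
z_{α/2} + z_β = 1.960 + 1.036 = 2.996.
n = (2.996 / 0.89)² = 3.366² = 11.33.
Round up.

n = 12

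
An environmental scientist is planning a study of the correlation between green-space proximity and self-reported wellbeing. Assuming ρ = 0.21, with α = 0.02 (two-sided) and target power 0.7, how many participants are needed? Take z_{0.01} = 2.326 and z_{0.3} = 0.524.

n = 182

Fisher's z: C = ½·ln((1+r)/(1−r)) = ½·ln(1.5316) = 0.2132.
n = ((z_{α/2} + z_β)/C)² + 3.
(2.326 + 0.524) / 0.2132 = 2.850 / 0.2132 = 13.368.
n = 13.368² + 3 = 178.70 + 3 = 181.7.
Round up.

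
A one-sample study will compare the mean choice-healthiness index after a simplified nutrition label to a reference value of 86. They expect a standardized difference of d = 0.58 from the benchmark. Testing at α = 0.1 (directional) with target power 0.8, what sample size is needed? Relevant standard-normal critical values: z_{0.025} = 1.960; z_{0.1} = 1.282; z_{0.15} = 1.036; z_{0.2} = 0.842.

n = 14

For a one-sample test: n = ((z_{α} + z_β) / d)².
z_{α} + z_β = 1.282 + 0.842 = 2.124.
n = (2.124 / 0.58)² = 3.662² = 13.41.
Round up.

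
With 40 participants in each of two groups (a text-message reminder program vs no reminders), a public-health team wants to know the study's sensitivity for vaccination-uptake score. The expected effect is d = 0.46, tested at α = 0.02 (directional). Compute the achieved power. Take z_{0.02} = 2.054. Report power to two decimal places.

power ≈ 0.50

For two equal groups, power = Φ(d·√(n/2) − z_{α}).
d·√(n/2) = 0.46 × √(40/2) = 0.46 × 4.472 = 2.057.
z_β = 2.057 − 2.054 = 0.003.
Power = Φ(0.003) = 0.501.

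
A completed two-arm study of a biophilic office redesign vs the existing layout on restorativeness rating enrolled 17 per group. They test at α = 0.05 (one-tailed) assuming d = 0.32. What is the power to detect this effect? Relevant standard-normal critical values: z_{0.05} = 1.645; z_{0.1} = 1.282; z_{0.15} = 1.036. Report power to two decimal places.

For two equal groups, power = Φ(d·√(n/2) − z_{α}).
d·√(n/2) = 0.32 × √(17/2) = 0.32 × 2.915 = 0.933.
z_β = 0.933 − 1.645 = -0.712.
Power = Φ(-0.712) = 0.238.

power ≈ 0.24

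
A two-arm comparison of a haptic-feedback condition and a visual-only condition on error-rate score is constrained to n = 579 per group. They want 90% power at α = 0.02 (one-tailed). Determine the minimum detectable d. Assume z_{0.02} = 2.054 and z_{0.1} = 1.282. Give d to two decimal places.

For two independent groups of n = 579 each: d_min = (z_{α} + z_β)·√(2/n).
z-sum = 2.054 + 1.282 = 3.336.
d_min = 3.336 × √(2/579) = 3.336 × 0.0588 = 0.196.

d_min ≈ 0.20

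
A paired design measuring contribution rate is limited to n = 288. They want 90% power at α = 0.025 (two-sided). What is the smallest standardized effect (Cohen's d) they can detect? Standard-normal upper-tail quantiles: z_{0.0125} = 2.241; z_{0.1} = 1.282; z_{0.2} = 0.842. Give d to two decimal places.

For a single sample (or paired design) of n = 288: d_min = (z_{α/2} + z_β)/√n.
z-sum = 2.241 + 1.282 = 3.523.
d_min = 3.523 / √288 = 3.523 / 16.971 = 0.208.

d_min ≈ 0.21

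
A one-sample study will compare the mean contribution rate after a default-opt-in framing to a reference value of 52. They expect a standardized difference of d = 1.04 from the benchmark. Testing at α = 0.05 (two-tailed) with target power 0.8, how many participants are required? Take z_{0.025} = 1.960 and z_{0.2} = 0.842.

n = 8

For a one-sample test: n = ((z_{α/2} + z_β) / d)².
z_{α/2} + z_β = 1.960 + 0.842 = 2.802.
n = (2.802 / 1.04)² = 2.694² = 7.26.
Round up.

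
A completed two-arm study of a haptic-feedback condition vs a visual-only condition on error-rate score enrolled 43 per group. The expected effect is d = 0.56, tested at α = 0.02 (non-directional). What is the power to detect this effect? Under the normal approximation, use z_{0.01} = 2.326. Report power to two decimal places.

power ≈ 0.61

For two equal groups, power = Φ(d·√(n/2) − z_{α/2}).
d·√(n/2) = 0.56 × √(43/2) = 0.56 × 4.637 = 2.597.
z_β = 2.597 − 2.326 = 0.271.
Power = Φ(0.271) = 0.607.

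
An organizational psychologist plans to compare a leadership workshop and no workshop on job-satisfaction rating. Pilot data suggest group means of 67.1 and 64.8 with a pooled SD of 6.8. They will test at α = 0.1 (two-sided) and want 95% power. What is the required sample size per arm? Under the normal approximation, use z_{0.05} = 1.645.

n = 190 per group

Cohen's d = |M₁ − M₂| / SD_pooled = |67.1 − 64.8| / 6.8 = 2.3 / 6.8 = 0.338.
For two independent groups with equal n: n = 2·((z_{α/2} + z_β) / d)².
z_{α/2} + z_β = 1.645 + 1.645 = 3.290.
n = 2 × (3.290 / 0.338)² = 2 × 9.734² = 2 × 94.75 = 189.5.
Round up to the next whole participant.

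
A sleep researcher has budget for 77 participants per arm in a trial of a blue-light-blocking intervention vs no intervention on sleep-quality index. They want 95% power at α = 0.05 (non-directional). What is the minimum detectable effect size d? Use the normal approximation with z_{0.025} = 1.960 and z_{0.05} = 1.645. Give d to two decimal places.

For two independent groups of n = 77 each: d_min = (z_{α/2} + z_β)·√(2/n).
z-sum = 1.960 + 1.645 = 3.605.
d_min = 3.605 × √(2/77) = 3.605 × 0.1612 = 0.581.

d_min ≈ 0.58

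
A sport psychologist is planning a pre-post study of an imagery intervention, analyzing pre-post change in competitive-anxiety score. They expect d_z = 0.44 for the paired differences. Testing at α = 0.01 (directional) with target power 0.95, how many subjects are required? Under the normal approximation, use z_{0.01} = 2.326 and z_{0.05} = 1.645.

For a paired (one-sample on differences) test: n = ((z_{α} + z_β) / d)².
z_{α} + z_β = 2.326 + 1.645 = 3.971.
n = (3.971 / 0.44)² = 9.025² = 81.45.
Round up.

n = 82 pairs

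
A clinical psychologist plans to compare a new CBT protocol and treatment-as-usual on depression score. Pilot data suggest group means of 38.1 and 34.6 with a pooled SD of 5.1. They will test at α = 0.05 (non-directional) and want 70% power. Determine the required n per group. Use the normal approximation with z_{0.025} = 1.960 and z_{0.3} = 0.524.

n = 27 per group

Cohen's d = |M₁ − M₂| / SD_pooled = |38.1 − 34.6| / 5.1 = 3.5 / 5.1 = 0.686.
For two independent groups with equal n: n = 2·((z_{α/2} + z_β) / d)².
z_{α/2} + z_β = 1.960 + 0.524 = 2.484.
n = 2 × (2.484 / 0.686)² = 2 × 3.621² = 2 × 13.11 = 26.2.
Round up to the next whole participant.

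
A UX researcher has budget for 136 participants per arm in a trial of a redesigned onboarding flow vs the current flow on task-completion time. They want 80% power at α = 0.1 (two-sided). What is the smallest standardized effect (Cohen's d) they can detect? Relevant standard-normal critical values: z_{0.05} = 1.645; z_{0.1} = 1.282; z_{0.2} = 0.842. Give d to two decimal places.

For two independent groups of n = 136 each: d_min = (z_{α/2} + z_β)·√(2/n).
z-sum = 1.645 + 0.842 = 2.487.
d_min = 2.487 × √(2/136) = 2.487 × 0.1213 = 0.302.

d_min ≈ 0.30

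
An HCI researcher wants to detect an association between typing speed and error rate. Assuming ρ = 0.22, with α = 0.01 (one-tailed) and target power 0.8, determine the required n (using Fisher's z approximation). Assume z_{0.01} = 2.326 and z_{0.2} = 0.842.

n = 204

Fisher's z: C = ½·ln((1+r)/(1−r)) = ½·ln(1.5641) = 0.2237.
n = ((z_{α} + z_β)/C)² + 3.
(2.326 + 0.842) / 0.2237 = 3.168 / 0.2237 = 14.162.
n = 14.162² + 3 = 200.56 + 3 = 203.6.
Round up.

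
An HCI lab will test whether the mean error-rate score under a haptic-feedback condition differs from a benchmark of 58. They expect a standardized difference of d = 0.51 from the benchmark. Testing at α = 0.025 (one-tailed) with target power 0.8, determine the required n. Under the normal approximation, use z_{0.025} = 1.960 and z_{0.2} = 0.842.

For a one-sample test: n = ((z_{α} + z_β) / d)².
z_{α} + z_β = 1.960 + 0.842 = 2.802.
n = (2.802 / 0.51)² = 5.494² = 30.19.
Round up.

n = 31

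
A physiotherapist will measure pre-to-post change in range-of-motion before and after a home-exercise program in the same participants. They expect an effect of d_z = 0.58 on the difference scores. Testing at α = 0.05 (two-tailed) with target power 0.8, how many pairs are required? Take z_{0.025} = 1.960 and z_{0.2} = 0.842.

n = 24 pairs

For a paired (one-sample on differences) test: n = ((z_{α/2} + z_β) / d)².
z_{α/2} + z_β = 1.960 + 0.842 = 2.802.
n = (2.802 / 0.58)² = 4.831² = 23.34.
Round up.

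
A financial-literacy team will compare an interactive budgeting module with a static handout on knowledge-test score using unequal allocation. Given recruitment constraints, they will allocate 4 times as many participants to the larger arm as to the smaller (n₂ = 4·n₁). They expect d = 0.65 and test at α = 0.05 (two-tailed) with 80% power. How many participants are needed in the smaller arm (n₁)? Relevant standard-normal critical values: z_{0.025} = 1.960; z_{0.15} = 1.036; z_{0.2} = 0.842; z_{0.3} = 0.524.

With allocation ratio k = n₂/n₁ = 4, Var(x̄₁−x̄₂) = σ²(1/n₁ + 1/(k·n₁)) = σ²·(k+1)/(k·n₁).
So n₁ = (1 + 1/k)·((z_{α/2} + z_β)/d)² = 1.250 × (2.802/0.65)².
n₁ = 1.250 × 18.58 = 23.2.
Round up: n₁ = 24, giving n₂ = 4 × 24 = 96.

n₁ = 24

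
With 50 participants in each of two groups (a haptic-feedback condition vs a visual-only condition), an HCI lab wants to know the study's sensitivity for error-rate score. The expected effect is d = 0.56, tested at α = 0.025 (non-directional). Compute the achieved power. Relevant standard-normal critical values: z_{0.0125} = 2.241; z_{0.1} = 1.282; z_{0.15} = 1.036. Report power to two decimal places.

For two equal groups, power = Φ(d·√(n/2) − z_{α/2}).
d·√(n/2) = 0.56 × √(50/2) = 0.56 × 5.000 = 2.800.
z_β = 2.800 − 2.241 = 0.559.
Power = Φ(0.559) = 0.712.

power ≈ 0.71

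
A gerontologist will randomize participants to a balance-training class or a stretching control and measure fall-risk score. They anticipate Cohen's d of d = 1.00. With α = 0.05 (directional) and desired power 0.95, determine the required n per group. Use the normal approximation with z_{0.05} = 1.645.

n = 22 per group

For two independent groups with equal n: n = 2·((z_{α} + z_β) / d)².
z_{α} + z_β = 1.645 + 1.645 = 3.290.
n = 2 × (3.290 / 1.00)² = 2 × 3.290² = 2 × 10.82 = 21.6.
Round up to the next whole participant.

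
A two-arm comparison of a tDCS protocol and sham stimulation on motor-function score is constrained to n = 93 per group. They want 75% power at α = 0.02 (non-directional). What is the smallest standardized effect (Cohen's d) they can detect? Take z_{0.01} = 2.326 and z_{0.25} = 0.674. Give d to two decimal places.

For two independent groups of n = 93 each: d_min = (z_{α/2} + z_β)·√(2/n).
z-sum = 2.326 + 0.674 = 3.000.
d_min = 3.000 × √(2/93) = 3.000 × 0.1466 = 0.440.

d_min ≈ 0.44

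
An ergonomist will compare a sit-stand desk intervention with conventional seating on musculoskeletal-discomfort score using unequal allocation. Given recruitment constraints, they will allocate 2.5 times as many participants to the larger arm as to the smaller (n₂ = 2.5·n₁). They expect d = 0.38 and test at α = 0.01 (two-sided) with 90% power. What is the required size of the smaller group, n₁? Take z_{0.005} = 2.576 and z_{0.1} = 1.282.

With allocation ratio k = n₂/n₁ = 2.5, Var(x̄₁−x̄₂) = σ²(1/n₁ + 1/(k·n₁)) = σ²·(k+1)/(k·n₁).
So n₁ = (1 + 1/k)·((z_{α/2} + z_β)/d)² = 1.400 × (3.858/0.38)².
n₁ = 1.400 × 103.08 = 144.3.
Round up: n₁ = 145, giving n₂ = ⌈2.5 × 145⌉ = ⌈362.5⌉ = 363.

n₁ = 145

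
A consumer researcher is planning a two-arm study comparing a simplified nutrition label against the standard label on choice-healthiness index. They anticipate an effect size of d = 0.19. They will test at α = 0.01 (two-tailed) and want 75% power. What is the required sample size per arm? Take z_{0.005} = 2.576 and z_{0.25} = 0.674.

n = 586 per group

For two independent groups with equal n: n = 2·((z_{α/2} + z_β) / d)².
z_{α/2} + z_β = 2.576 + 0.674 = 3.250.
n = 2 × (3.250 / 0.19)² = 2 × 17.105² = 2 × 292.59 = 585.2.
Round up to the next whole participant.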